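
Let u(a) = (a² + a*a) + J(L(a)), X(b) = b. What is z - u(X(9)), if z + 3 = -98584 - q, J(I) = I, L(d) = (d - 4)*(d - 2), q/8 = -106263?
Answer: 751320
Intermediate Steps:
q = -850104 (q = 8*(-106263) = -850104)
L(d) = (-4 + d)*(-2 + d)
u(a) = 8 - 6*a + 3*a² (u(a) = (a² + a*a) + (8 + a² - 6*a) = (a² + a²) + (8 + a² - 6*a) = 2*a² + (8 + a² - 6*a) = 8 - 6*a + 3*a²)
z = 751517 (z = -3 + (-98584 - 1*(-850104)) = -3 + (-98584 + 850104) = -3 + 751520 = 751517)
z - u(X(9)) = 751517 - (8 - 6*9 + 3*9²) = 751517 - (8 - 54 + 3*81) = 751517 - (8 - 54 + 243) = 751517 - 1*197 = 751517 - 197 = 751320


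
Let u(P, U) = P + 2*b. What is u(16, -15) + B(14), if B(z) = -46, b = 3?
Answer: -24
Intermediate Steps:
u(P, U) = 6 + P (u(P, U) = P + 2*3 = P + 6 = 6 + P)
u(16, -15) + B(14) = (6 + 16) - 46 = 22 - 46 = -24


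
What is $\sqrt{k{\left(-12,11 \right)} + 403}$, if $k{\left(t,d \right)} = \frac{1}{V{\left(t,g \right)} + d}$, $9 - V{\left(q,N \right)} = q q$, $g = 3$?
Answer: $\frac{\sqrt{1549101}}{62} \approx 20.075$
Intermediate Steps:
$V{\left(q,N \right)} = 9 - q^{2}$ ($V{\left(q,N \right)} = 9 - q q = 9 - q^{2}$)
$k{\left(t,d \right)} = \frac{1}{9 + d - t^{2}}$ ($k{\left(t,d \right)} = \frac{1}{\left(9 - t^{2}\right) + d} = \frac{1}{9 + d - t^{2}}$)
$\sqrt{k{\left(-12,11 \right)} + 403} = \sqrt{\frac{1}{9 + 11 - \left(-12\right)^{2}} + 403} = \sqrt{\frac{1}{9 + 11 - 144} + 403} = \sqrt{\frac{1}{-124} + 403} = \sqrt{- \frac{1}{124} + 403} = \sqrt{\frac{49971}{124}} = \frac{\sqrt{1549101}}{62}$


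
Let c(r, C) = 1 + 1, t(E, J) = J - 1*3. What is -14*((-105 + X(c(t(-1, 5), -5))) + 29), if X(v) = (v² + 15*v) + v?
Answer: 560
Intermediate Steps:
t(E, J) = -3 + J (t(E, J) = J - 3 = -3 + J)
c(r, C) = 2
X(v) = v² + 16*v
-14*((-105 + X(c(t(-1, 5), -5))) + 29) = -14*((-105 + 2*(16 + 2)) + 29) = -14*((-105 + 2*18) + 29) = -14*((-105 + 36) + 29) = -14*(-69 + 29) = -14*(-40) = 560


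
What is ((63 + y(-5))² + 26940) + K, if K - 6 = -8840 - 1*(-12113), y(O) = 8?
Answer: 35260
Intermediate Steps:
K = 3279 (K = 6 + (-8840 - 1*(-12113)) = 6 + (-8840 + 12113) = 6 + 3273 = 3279)
((63 + y(-5))² + 26940) + K = ((63 + 8)² + 26940) + 3279 = (71² + 26940) + 3279 = (5041 + 26940) + 3279 = 31981 + 3279 = 35260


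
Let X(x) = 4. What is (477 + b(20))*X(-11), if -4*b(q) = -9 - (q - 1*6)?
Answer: 1931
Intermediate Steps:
b(q) = 3/4 + q/4 (b(q) = -(-9 - (q - 1*6))/4 = -(-9 - (q - 6))/4 = -(-9 - (-6 + q))/4 = -(-9 + (6 - q))/4 = -(-3 - q)/4 = 3/4 + q/4)
(477 + b(20))*X(-11) = (477 + (3/4 + (1/4)*20))*4 = (477 + (3/4 + 5))*4 = (477 + 23/4)*4 = (1931/4)*4 = 1931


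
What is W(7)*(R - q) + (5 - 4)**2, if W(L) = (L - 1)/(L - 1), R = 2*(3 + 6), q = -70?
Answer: 89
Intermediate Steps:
R = 18 (R = 2*9 = 18)
W(L) = 1 (W(L) = (-1 + L)/(-1 + L) = 1)
W(7)*(R - q) + (5 - 4)**2 = 1*(18 - 1*(-70)) + (5 - 4)**2 = 1*(18 + 70) + 1**2 = 1*88 + 1 = 88 + 1 = 89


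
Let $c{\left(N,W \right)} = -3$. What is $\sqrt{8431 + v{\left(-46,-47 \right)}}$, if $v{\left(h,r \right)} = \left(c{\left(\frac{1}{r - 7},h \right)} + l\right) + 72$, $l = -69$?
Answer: $\sqrt{8431} \approx 91.82$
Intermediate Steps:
$v{\left(h,r \right)} = 0$ ($v{\left(h,r \right)} = \left(-3 - 69\right) + 72 = -72 + 72 = 0$)
$\sqrt{8431 + v{\left(-46,-47 \right)}} = \sqrt{8431 + 0} = \sqrt{8431}$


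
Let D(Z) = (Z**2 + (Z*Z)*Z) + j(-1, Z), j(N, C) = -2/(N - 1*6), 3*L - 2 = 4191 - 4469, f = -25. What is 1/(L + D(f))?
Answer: -7/105642 ≈ -6.6262e-5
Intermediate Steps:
L = -92 (L = 2/3 + (4191 - 4469)/3 = 2/3 + (1/3)*(-278) = 2/3 - 278/3 = -92)
j(N, C) = -2/(-6 + N) (j(N, C) = -2/(N - 6) = -2/(-6 + N))
D(Z) = 2/7 + Z**2 + Z**3 (D(Z) = (Z**2 + (Z*Z)*Z) - 2/(-6 - 1) = (Z**2 + Z**2*Z) - 2/(-7) = (Z**2 + Z**3) - 2*(-1/7) = (Z**2 + Z**3) + 2/7 = 2/7 + Z**2 + Z**3)
1/(L + D(f)) = 1/(-92 + (2/7 + (-25)**2 + (-25)**3)) = 1/(-92 + (2/7 + 625 - 15625)) = 1/(-92 - 104998/7) = 1/(-105642/7) = -7/105642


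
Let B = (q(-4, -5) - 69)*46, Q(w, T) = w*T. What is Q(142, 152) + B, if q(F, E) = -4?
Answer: 18226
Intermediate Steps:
Q(w, T) = T*w
B = -3358 (B = (-4 - 69)*46 = -73*46 = -3358)
Q(142, 152) + B = 152*142 - 3358 = 21584 - 3358 = 18226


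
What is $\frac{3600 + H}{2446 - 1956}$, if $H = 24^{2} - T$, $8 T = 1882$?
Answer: $\frac{15763}{1960} \approx 8.0423$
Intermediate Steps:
$T = \frac{941}{4}$ ($T = \frac{1}{8} \cdot 1882 = \frac{941}{4} \approx 235.25$)
$H = \frac{1363}{4}$ ($H = 24^{2} - \frac{941}{4} = 576 - \frac{941}{4} = \frac{1363}{4} \approx 340.75$)
$\frac{3600 + H}{2446 - 1956} = \frac{3600 + \frac{1363}{4}}{2446 - 1956} = \frac{15763}{4 \left(2446 - 1956\right)} = \frac{15763}{4 \cdot 490} = \frac{15763}{4} \cdot \frac{1}{490} = \frac{15763}{1960}$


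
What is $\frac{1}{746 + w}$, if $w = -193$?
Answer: $\frac{1}{553} \approx 0.0018083$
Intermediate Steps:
$\frac{1}{746 + w} = \frac{1}{746 - 193} = \frac{1}{553}$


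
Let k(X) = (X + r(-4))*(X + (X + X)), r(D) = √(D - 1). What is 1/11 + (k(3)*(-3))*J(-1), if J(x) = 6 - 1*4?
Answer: -1781/11 - 54*I*√5 ≈ -161.91 - 120.75*I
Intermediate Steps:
J(x) = 2 (J(x) = 6 - 4 = 2)
r(D) = √(-1 + D)
k(X) = 3*X*(X + I*√5) (k(X) = (X + √(-1 - 4))*(X + (X + X)) = (X + √(-5))*(X + 2*X) = (X + I*√5)*(3*X) = 3*X*(X + I*√5))
1/11 + (k(3)*(-3))*J(-1) = 1/11 + ((3*3*(3 + I*√5))*(-3))*2 = 1/11 + ((27 + 9*I*√5)*(-3))*2 = 1/11 + (-81 - 27*I*√5)*2 = 1/11 + (-162 - 54*I*√5) = -1781/11 - 54*I*√5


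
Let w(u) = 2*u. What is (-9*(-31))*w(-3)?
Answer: -1674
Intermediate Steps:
(-9*(-31))*w(-3) = (-9*(-31))*(2*(-3)) = 279*(-6) = -1674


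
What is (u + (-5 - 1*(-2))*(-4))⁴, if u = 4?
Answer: 65536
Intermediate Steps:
(u + (-5 - 1*(-2))*(-4))⁴ = (4 + (-5 - 1*(-2))*(-4))⁴ = (4 + (-5 + 2)*(-4))⁴ = (4 - 3*(-4))⁴ = (4 + 12)⁴ = 16⁴ = 65536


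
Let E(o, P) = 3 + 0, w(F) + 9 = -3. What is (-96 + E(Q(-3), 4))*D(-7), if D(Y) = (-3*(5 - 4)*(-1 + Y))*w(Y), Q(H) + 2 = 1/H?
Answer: 26784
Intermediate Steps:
w(F) = -12 (w(F) = -9 - 3 = -12)
Q(H) = -2 + 1/H
E(o, P) = 3
D(Y) = -36 + 36*Y (D(Y) = -3*(5 - 4)*(-1 + Y)*(-12) = -3*(-1 + Y)*(-12) = (3 - 3*Y)*(-12) = -36 + 36*Y)
(-96 + E(Q(-3), 4))*D(-7) = (-96 + 3)*(-36 + 36*(-7)) = -93*(-36 - 252) = -93*(-288) = 26784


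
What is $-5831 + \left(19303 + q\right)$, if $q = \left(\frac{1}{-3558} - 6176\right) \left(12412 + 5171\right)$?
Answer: $- \frac{128774861157}{1186} \approx -1.0858 \cdot 10^{8}$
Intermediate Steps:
$q = - \frac{128790838949}{1186}$ ($q = \left(- \frac{1}{3558} - 6176\right) 17583 = \left(- \frac{21974209}{3558}\right) 17583 = - \frac{128790838949}{1186} \approx -1.0859 \cdot 10^{8}$)
$-5831 + \left(19303 + q\right) = -5831 + \left(19303 - \frac{128790838949}{1186}\right) = -5831 - \frac{128767945591}{1186} = - \frac{128774861157}{1186}$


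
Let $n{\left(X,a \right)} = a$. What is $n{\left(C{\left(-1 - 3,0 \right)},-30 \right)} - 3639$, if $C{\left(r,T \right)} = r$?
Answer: $-3669$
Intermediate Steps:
$n{\left(C{\left(-1 - 3,0 \right)},-30 \right)} - 3639 = -30 - 3639 = -3669$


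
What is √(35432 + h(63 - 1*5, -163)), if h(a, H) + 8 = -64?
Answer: 4*√2210 ≈ 188.04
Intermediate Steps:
h(a, H) = -72 (h(a, H) = -8 - 64 = -72)
√(35432 + h(63 - 1*5, -163)) = √(35432 - 72) = √35360 = 4*√2210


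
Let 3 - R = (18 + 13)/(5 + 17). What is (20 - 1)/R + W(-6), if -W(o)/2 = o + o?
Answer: 1258/35 ≈ 35.943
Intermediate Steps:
R = 35/22 (R = 3 - (18 + 13)/(5 + 17) = 3 - 31/22 = 35/22 ≈ 1.5909)
W(o) = -4*o (W(o) = -2*(o + o) = -4*o)
(20 - 1)/R + W(-6) = (20 - 1)/(35/22) - 4*(-6) = 19*(22/35) + 24 = 418/35 + 24 = 1258/35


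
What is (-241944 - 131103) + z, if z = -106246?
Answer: -479293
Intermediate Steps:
(-241944 - 131103) + z = (-241944 - 131103) - 106246 = -373047 - 106246 = -479293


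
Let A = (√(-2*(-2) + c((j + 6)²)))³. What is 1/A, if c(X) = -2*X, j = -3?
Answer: I*√14/196 ≈ 0.01909*I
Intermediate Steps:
A = -14*I*√14 (A = (√(-2*(-2) - 2*(-3 + 6)²))³ = (√(4 - 2*3²))³ = (√(4 - 2*9))³ = (√(4 - 18))³ = (√(-14))³ = (I*√14)³ = -14*I*√14 ≈ -52.383*I)
1/A = 1/(-14*I*√14) = I*√14/196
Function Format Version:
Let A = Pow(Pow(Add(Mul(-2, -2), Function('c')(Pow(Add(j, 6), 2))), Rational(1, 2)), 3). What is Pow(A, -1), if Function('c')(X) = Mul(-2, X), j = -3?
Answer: Mul(Rational(1, 196), I, Pow(14, Rational(1, 2))) ≈ Mul(0.019090, I)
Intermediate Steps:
A = Mul(-14, I, Pow(14, Rational(1, 2))) (A = Pow(Pow(Add(Mul(-2, -2), Mul(-2, Pow(Add(-3, 6), 2))), Rational(1, 2)), 3) = Pow(Pow(Add(4, Mul(-2, Pow(3, 2))), Rational(1, 2)), 3) = Pow(Pow(Add(4, Mul(-2, 9)), Rational(1, 2)), 3) = Pow(Pow(Add(4, -18), Rational(1, 2)), 3) = Pow(Pow(-14, Rational(1, 2)), 3) = Pow(Mul(I, Pow(14, Rational(1, 2))), 3) = Mul(-14, I, Pow(14, Rational(1, 2))) ≈ Mul(-52.383, I))
Pow(A, -1) = Pow(Mul(-14, I, Pow(14, Rational(1, 2))), -1) = Mul(Rational(1, 196), I, Pow(14, Rational(1, 2)))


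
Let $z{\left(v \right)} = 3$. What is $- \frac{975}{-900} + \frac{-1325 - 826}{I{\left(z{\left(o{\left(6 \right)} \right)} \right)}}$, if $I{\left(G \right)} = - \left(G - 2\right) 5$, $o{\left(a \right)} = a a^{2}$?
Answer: $\frac{25877}{60} \approx 431.28$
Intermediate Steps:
$o{\left(a \right)} = a^{3}$
$I{\left(G \right)} = 10 - 5 G$ ($I{\left(G \right)} = - \left(-2 + G\right) 5 = - (-10 + 5 G) = 10 - 5 G$)
$- \frac{975}{-900} + \frac{-1325 - 826}{I{\left(z{\left(o{\left(6 \right)} \right)} \right)}} = - \frac{975}{-900} + \frac{-1325 - 826}{10 - 15} = \left(-975\right) \left(- \frac{1}{900}\right) - \frac{2151}{10 - 15} = \frac{13}{12} - \frac{2151}{-5} = \frac{13}{12} - - \frac{2151}{5} = \frac{13}{12} + \frac{2151}{5} = \frac{25877}{60}$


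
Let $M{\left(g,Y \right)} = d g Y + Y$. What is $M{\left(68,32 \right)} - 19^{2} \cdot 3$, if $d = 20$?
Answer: $42469$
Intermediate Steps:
$M{\left(g,Y \right)} = Y + 20 Y g$ ($M{\left(g,Y \right)} = 20 g Y + Y = 20 Y g + Y = Y + 20 Y g$)
$M{\left(68,32 \right)} - 19^{2} \cdot 3 = 32 \left(1 + 20 \cdot 68\right) - 19^{2} \cdot 3 = 32 \left(1 + 1360\right) - 361 \cdot 3 = 32 \cdot 1361 - 1083 = 43552 - 1083 = 42469$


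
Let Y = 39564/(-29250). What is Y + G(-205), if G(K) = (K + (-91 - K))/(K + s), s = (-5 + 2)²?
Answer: -40419/45500 ≈ -0.88833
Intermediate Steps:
Y = -2198/1625 (Y = 39564*(-1/29250) = -2198/1625 ≈ -1.3526)
s = 9 (s = (-3)² = 9)
G(K) = -91/(9 + K) (G(K) = (K + (-91 - K))/(K + 9) = -91/(9 + K))
Y + G(-205) = -2198/1625 - 91/(9 - 205) = -2198/1625 - 91/(-196) = -2198/1625 - 91*(-1/196) = -2198/1625 + 13/28 = -40419/45500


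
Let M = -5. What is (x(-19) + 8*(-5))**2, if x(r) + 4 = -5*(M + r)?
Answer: 5776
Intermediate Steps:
x(r) = 21 - 5*r (x(r) = -4 - 5*(-5 + r) = -4 + (25 - 5*r) = 21 - 5*r)
(x(-19) + 8*(-5))**2 = ((21 - 5*(-19)) + 8*(-5))**2 = ((21 + 95) - 40)**2 = (116 - 40)**2 = 76**2 = 5776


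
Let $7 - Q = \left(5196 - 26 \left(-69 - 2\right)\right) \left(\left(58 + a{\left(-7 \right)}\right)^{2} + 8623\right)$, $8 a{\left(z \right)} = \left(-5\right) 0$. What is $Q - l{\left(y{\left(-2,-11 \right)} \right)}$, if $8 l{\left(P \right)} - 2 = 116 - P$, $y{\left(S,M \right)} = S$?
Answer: $-84412462$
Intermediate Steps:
$a{\left(z \right)} = 0$ ($a{\left(z \right)} = \frac{\left(-5\right) 0}{8} = \frac{1}{8} \cdot 0 = 0$)
$l{\left(P \right)} = \frac{59}{4} - \frac{P}{8}$ ($l{\left(P \right)} = \frac{1}{4} + \frac{116 - P}{8} = \frac{1}{4} - \left(- \frac{29}{2} + \frac{P}{8}\right) = \frac{59}{4} - \frac{P}{8}$)
$Q = -84412447$ ($Q = 7 - \left(5196 - 26 \left(-69 - 2\right)\right) \left(\left(58 + 0\right)^{2} + 8623\right) = 7 - \left(5196 - -1846\right) \left(58^{2} + 8623\right) = 7 - \left(5196 + 1846\right) \left(3364 + 8623\right) = 7 - 7042 \cdot 11987 = 7 - 84412454 = -84412447$)
$Q - l{\left(y{\left(-2,-11 \right)} \right)} = -84412447 - \left(\frac{59}{4} - - \frac{1}{4}\right) = -84412447 - \left(\frac{59}{4} + \frac{1}{4}\right) = -84412447 - 15 = -84412462$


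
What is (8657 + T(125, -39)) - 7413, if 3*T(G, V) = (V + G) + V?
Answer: 3779/3 ≈ 1259.7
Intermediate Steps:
T(G, V) = G/3 + 2*V/3 (T(G, V) = ((V + G) + V)/3 = ((G + V) + V)/3 = (G + 2*V)/3 = G/3 + 2*V/3)
(8657 + T(125, -39)) - 7413 = (8657 + ((⅓)*125 + (⅔)*(-39))) - 7413 = (8657 + (125/3 - 26)) - 7413 = (8657 + 47/3) - 7413 = 26018/3 - 7413 = 3779/3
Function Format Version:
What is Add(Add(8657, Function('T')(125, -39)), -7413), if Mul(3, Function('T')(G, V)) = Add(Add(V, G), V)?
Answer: Rational(3779, 3) ≈ 1259.7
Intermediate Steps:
Function('T')(G, V) = Add(Mul(Rational(1, 3), G), Mul(Rational(2, 3), V)) (Function('T')(G, V) = Mul(Rational(1, 3), Add(Add(V, G), V)) = Mul(Rational(1, 3), Add(Add(G, V), V)) = Mul(Rational(1, 3), Add(G, Mul(2, V))) = Add(Mul(Rational(1, 3), G), Mul(Rational(2, 3), V)))
Add(Add(8657, Function('T')(125, -39)), -7413) = Add(Add(8657, Add(Mul(Rational(1, 3), 125), Mul(Rational(2, 3), -39))), -7413) = Add(Add(8657, Add(Rational(125, 3), -26)), -7413) = Add(Add(8657, Rational(47, 3)), -7413) = Add(Rational(26018, 3), -7413) = Rational(3779, 3)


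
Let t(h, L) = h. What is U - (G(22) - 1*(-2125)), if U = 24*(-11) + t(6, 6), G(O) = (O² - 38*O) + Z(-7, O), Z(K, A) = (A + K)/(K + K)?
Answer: -28419/14 ≈ -2029.9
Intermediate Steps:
Z(K, A) = (A + K)/(2*K) (Z(K, A) = (A + K)/((2*K)) = (A + K)*(1/(2*K)) = (A + K)/(2*K))
G(O) = ½ + O² - 533*O/14 (G(O) = (O² - 38*O) + (½)*(O - 7)/(-7) = (O² - 38*O) + (½)*(-⅐)*(-7 + O) = (O² - 38*O) + (½ - O/14) = ½ + O² - 533*O/14)
U = -258 (U = 24*(-11) + 6 = -264 + 6 = -258)
U - (G(22) - 1*(-2125)) = -258 - ((½ + 22² - 533/14*22) - 1*(-2125)) = -258 - ((½ + 484 - 5863/7) + 2125) = -258 - (-4943/14 + 2125) = -258 - 1*24807/14 = -258 - 24807/14 = -28419/14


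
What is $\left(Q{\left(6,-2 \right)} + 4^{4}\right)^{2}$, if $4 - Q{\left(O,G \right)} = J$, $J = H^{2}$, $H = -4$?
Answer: $59536$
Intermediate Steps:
$J = 16$ ($J = \left(-4\right)^{2} = 16$)
$Q{\left(O,G \right)} = -12$ ($Q{\left(O,G \right)} = 4 - 16 = -12$)
$\left(Q{\left(6,-2 \right)} + 4^{4}\right)^{2} = \left(-12 + 4^{4}\right)^{2} = \left(-12 + 256\right)^{2} = 244^{2} = 59536$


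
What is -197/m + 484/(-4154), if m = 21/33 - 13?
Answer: 4467947/282472 ≈ 15.817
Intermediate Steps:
m = -136/11 (m = (1/33)*21 - 13 = 7/11 - 13 = -136/11 ≈ -12.364)
-197/m + 484/(-4154) = -197/(-136/11) + 484/(-4154) = -197*(-11/136) + 484*(-1/4154) = 2167/136 - 242/2077 = 4467947/282472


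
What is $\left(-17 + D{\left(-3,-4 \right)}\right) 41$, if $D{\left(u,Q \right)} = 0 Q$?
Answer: $-697$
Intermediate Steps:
$D{\left(u,Q \right)} = 0$
$\left(-17 + D{\left(-3,-4 \right)}\right) 41 = \left(-17 + 0\right) 41 = \left(-17\right) 41 = -697$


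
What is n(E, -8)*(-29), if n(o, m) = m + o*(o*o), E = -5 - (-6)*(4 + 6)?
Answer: -4824643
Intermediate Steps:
E = 55 (E = -5 - (-6)*10 = -5 - 3*(-20) = -5 + 60 = 55)
n(o, m) = m + o**3 (n(o, m) = m + o*o**2 = m + o**3)
n(E, -8)*(-29) = (-8 + 55**3)*(-29) = (-8 + 166375)*(-29) = 166367*(-29) = -4824643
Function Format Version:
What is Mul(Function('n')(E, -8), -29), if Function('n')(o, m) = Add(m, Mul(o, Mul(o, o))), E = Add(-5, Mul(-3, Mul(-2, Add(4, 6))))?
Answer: -4824643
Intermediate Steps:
E = 55 (E = Add(-5, Mul(-3, Mul(-2, 10))) = Add(-5, Mul(-3, -20)) = Add(-5, 60) = 55)
Function('n')(o, m) = Add(m, Pow(o, 3)) (Function('n')(o, m) = Add(m, Mul(o, Pow(o, 2))) = Add(m, Pow(o, 3)))
Mul(Function('n')(E, -8), -29) = Mul(Add(-8, Pow(55, 3)), -29) = Mul(Add(-8, 166375), -29) = Mul(166367, -29) = -4824643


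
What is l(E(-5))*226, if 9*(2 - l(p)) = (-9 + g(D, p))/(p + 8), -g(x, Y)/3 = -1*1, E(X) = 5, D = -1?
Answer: 18080/39 ≈ 463.59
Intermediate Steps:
g(x, Y) = 3 (g(x, Y) = -(-3) = -3*(-1) = 3)
l(p) = 2 + 2/(3*(8 + p)) (l(p) = 2 - (-9 + 3)/(9*(p + 8)) = 2 - (-2)/(3*(8 + p)) = 2 + 2/(3*(8 + p)))
l(E(-5))*226 = (2*(25 + 3*5)/(3*(8 + 5)))*226 = ((2/3)*(25 + 15)/13)*226 = ((2/3)*(1/13)*40)*226 = (80/39)*226 = 18080/39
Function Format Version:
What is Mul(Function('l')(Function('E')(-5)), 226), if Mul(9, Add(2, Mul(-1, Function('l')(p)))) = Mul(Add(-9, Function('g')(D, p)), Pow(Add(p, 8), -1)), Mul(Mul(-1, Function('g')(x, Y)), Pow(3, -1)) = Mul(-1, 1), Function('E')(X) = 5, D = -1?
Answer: Rational(18080, 39) ≈ 463.59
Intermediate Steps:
Function('g')(x, Y) = 3 (Function('g')(x, Y) = Mul(-3, Mul(-1, 1)) = Mul(-3, -1) = 3)
Function('l')(p) = Add(2, Mul(Rational(2, 3), Pow(Add(8, p), -1))) (Function('l')(p) = Add(2, Mul(Rational(-1, 9), Mul(Add(-9, 3), Pow(Add(p, 8), -1)))) = Add(2, Mul(Rational(-1, 9), Mul(-6, Pow(Add(8, p), -1)))) = Add(2, Mul(Rational(2, 3), Pow(Add(8, p), -1))))
Mul(Function('l')(Function('E')(-5)), 226) = Mul(Mul(Rational(2, 3), Pow(Add(8, 5), -1), Add(25, Mul(3, 5))), 226) = Mul(Mul(Rational(2, 3), Pow(13, -1), Add(25, 15)), 226) = Mul(Mul(Rational(2, 3), Rational(1, 13), 40), 226) = Mul(Rational(80, 39), 226) = Rational(18080, 39)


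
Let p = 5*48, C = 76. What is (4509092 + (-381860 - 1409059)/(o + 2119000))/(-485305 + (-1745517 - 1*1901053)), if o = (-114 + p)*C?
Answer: -9597943222073/8795009960000 ≈ -1.0913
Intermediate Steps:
p = 240
o = 9576 (o = (-114 + 240)*76 = 126*76 = 9576)
(4509092 + (-381860 - 1409059)/(o + 2119000))/(-485305 + (-1745517 - 1*1901053)) = (4509092 + (-381860 - 1409059)/(9576 + 2119000))/(-485305 + (-1745517 - 1*1901053)) = (4509092 - 1790919/2128576)/(-485305 + (-1745517 - 1901053)) = (4509092 - 1790919*1/2128576)/(-485305 - 3646570) = (4509092 - 1790919/2128576)/(-4131875) = (9597943222073/2128576)*(-1/4131875) = -9597943222073/8795009960000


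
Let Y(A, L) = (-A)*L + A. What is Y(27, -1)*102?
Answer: 5508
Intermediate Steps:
Y(A, L) = A - A*L (Y(A, L) = -A*L + A = A - A*L)
Y(27, -1)*102 = (27*(1 - 1*(-1)))*102 = (27*(1 + 1))*102 = (27*2)*102 = 54*102 = 5508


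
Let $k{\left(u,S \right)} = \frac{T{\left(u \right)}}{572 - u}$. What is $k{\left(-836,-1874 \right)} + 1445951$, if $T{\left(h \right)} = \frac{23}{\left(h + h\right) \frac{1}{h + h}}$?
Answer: $\frac{2035899031}{1408} \approx 1.446 \cdot 10^{6}$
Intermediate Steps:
$T{\left(h \right)} = 23$ ($T{\left(h \right)} = \frac{23}{2 h \frac{1}{2 h}} = \frac{23}{1} = 23 \cdot 1 = 23$)
$k{\left(u,S \right)} = \frac{23}{572 - u}$
$k{\left(-836,-1874 \right)} + 1445951 = - \frac{23}{-572 - 836} + 1445951 = - \frac{23}{-1408} + 1445951 = \left(-23\right) \left(- \frac{1}{1408}\right) + 1445951 = \frac{23}{1408} + 1445951 = \frac{2035899031}{1408}$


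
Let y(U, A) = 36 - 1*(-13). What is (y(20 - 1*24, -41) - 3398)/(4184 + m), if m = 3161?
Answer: -3349/7345 ≈ -0.45596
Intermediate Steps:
y(U, A) = 49 (y(U, A) = 36 + 13 = 49)
(y(20 - 1*24, -41) - 3398)/(4184 + m) = (49 - 3398)/(4184 + 3161) = -3349/7345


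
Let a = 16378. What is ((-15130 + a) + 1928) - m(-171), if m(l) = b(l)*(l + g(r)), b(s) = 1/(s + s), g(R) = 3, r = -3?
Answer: 181004/57 ≈ 3175.5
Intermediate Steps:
b(s) = 1/(2*s)
m(l) = (3 + l)/(2*l) (m(l) = (1/(2*l))*(l + 3) = (1/(2*l))*(3 + l) = (3 + l)/(2*l))
((-15130 + a) + 1928) - m(-171) = ((-15130 + 16378) + 1928) - (3 - 171)/(2*(-171)) = (1248 + 1928) - (-1)*(-168)/(2*171) = 3176 - 1*28/57 = 3176 - 28/57 = 181004/57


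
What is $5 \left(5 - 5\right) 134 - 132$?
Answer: $-132$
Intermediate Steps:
$5 \left(5 - 5\right) 134 - 132 = 5 \cdot 0 \cdot 134 - 132 = 0 \cdot 134 - 132 = 0 - 132 = -132$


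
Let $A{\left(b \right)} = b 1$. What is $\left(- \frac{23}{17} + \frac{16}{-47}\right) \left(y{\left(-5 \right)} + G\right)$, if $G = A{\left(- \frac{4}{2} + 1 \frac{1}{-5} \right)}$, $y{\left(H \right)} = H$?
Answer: $\frac{48708}{3995} \approx 12.192$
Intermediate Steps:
$A{\left(b \right)} = b$
$G = - \frac{11}{5}$ ($G = - \frac{4}{2} + 1 \frac{1}{-5} = \left(-4\right) \frac{1}{2} + 1 \left(- \frac{1}{5}\right) = -2 - \frac{1}{5} = - \frac{11}{5} \approx -2.2$)
$\left(- \frac{23}{17} + \frac{16}{-47}\right) \left(y{\left(-5 \right)} + G\right) = \left(- \frac{23}{17} + \frac{16}{-47}\right) \left(-5 - \frac{11}{5}\right) = \left(\left(-23\right) \frac{1}{17} + 16 \left(- \frac{1}{47}\right)\right) \left(- \frac{36}{5}\right) = \left(- \frac{23}{17} - \frac{16}{47}\right) \left(- \frac{36}{5}\right) = \left(- \frac{1353}{799}\right) \left(- \frac{36}{5}\right) = \frac{48708}{3995}$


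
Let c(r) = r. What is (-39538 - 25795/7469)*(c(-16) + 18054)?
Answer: -69185127798/97 ≈ -7.1325e+8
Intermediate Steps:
(-39538 - 25795/7469)*(c(-16) + 18054) = (-39538 - 25795/7469)*(-16 + 18054) = (-39538 - 25795*1/7469)*18038 = (-39538 - 335/97)*18038 = -3835521/97*18038 = -69185127798/97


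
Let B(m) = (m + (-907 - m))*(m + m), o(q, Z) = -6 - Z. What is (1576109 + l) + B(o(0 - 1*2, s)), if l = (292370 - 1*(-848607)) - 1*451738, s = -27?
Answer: 2227254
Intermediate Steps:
l = 689239 (l = (292370 + 848607) - 451738 = 1140977 - 451738 = 689239)
B(m) = -1814*m
(1576109 + l) + B(o(0 - 1*2, s)) = (1576109 + 689239) - 1814*(-6 - 1*(-27)) = 2265348 - 1814*(-6 + 27) = 2265348 - 1814*21 = 2265348 - 38094 = 2227254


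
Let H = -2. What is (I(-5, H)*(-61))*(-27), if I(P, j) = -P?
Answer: 8235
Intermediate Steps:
(I(-5, H)*(-61))*(-27) = (-1*(-5)*(-61))*(-27) = (5*(-61))*(-27) = -305*(-27) = 8235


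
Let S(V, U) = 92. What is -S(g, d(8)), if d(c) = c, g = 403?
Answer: -92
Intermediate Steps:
-S(g, d(8)) = -1*92 = -92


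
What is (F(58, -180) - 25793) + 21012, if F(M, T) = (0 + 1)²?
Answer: -4780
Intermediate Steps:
F(M, T) = 1 (F(M, T) = 1² = 1)
(F(58, -180) - 25793) + 21012 = (1 - 25793) + 21012 = -25792 + 21012 = -4780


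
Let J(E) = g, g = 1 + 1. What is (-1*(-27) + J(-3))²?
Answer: 841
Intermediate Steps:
g = 2
J(E) = 2
(-1*(-27) + J(-3))² = (-1*(-27) + 2)² = (27 + 2)² = 29² = 841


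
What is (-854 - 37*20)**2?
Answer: 2540836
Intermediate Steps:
(-854 - 37*20)**2 = (-854 - 740)**2 = (-1594)**2 = 2540836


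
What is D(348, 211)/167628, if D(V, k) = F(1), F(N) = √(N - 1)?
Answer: 0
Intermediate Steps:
F(N) = √(-1 + N)
D(V, k) = 0 (D(V, k) = √(-1 + 1) = √0 = 0)
D(348, 211)/167628 = 0/167628 = 0*(1/167628) = 0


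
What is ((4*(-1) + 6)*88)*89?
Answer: 15664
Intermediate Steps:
((4*(-1) + 6)*88)*89 = ((-4 + 6)*88)*89 = (2*88)*89 = 176*89 = 15664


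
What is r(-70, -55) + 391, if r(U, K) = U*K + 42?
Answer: 4283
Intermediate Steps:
r(U, K) = 42 + K*U (r(U, K) = K*U + 42 = 42 + K*U)
r(-70, -55) + 391 = (42 - 55*(-70)) + 391 = (42 + 3850) + 391 = 3892 + 391 = 4283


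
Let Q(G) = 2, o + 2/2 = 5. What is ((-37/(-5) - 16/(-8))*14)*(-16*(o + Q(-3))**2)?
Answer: -379008/5 ≈ -75802.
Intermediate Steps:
o = 4 (o = -1 + 5 = 4)
((-37/(-5) - 16/(-8))*14)*(-16*(o + Q(-3))**2) = ((-37/(-5) - 16/(-8))*14)*(-16*(4 + 2)**2) = ((-37*(-1/5) - 16*(-1/8))*14)*(-16*6**2) = ((37/5 + 2)*14)*(-16*36) = ((47/5)*14)*(-576) = (658/5)*(-576) = -379008/5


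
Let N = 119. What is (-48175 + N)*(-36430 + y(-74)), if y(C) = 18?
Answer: 1749815072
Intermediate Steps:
(-48175 + N)*(-36430 + y(-74)) = (-48175 + 119)*(-36430 + 18) = -48056*(-36412) = 1749815072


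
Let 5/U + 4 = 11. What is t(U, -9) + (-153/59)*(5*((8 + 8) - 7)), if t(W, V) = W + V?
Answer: -51617/413 ≈ -124.98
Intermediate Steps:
U = 5/7 (U = 5/(-4 + 11) = 5/7 ≈ 0.71429)
t(W, V) = V + W
t(U, -9) + (-153/59)*(5*((8 + 8) - 7)) = (-9 + 5/7) + (-153/59)*(5*((8 + 8) - 7)) = -58/7 + (-153*1/59)*(5*(16 - 7)) = -58/7 - 765*9/59 = -58/7 - 153/59*45 = -58/7 - 6885/59 = -51617/413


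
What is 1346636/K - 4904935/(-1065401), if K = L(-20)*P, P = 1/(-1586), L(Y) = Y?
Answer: 568861485245449/5327005 ≈ 1.0679e+8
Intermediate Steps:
P = -1/1586 ≈ -0.00063052
K = 10/793 (K = -20*(-1/1586) = 10/793 ≈ 0.012610)
1346636/K - 4904935/(-1065401) = 1346636/(10/793) - 4904935/(-1065401) = 1346636*(793/10) - 4904935*(-1/1065401) = 533941174/5 + 4904935/1065401 = 568861485245449/5327005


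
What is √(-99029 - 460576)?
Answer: I*√559605 ≈ 748.07*I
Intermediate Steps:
√(-99029 - 460576) = √(-559605) = I*√559605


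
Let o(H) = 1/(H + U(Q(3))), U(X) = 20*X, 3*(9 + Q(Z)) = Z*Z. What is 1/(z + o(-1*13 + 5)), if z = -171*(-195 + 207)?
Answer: -128/262657 ≈ -0.00048733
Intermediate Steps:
Q(Z) = -9 + Z²/3 (Q(Z) = -9 + (Z*Z)/3 = -9 + Z²/3)
o(H) = 1/(-120 + H) (o(H) = 1/(H + 20*(-9 + (⅓)*3²)) = 1/(H + 20*(-9 + (⅓)*9)) = 1/(H + 20*(-9 + 3)) = 1/(H + 20*(-6)) = 1/(H - 120) = 1/(-120 + H))
z = -2052 (z = -171*12 = -2052)
1/(z + o(-1*13 + 5)) = 1/(-2052 + 1/(-120 + (-1*13 + 5))) = 1/(-2052 + 1/(-120 + (-13 + 5))) = 1/(-2052 + 1/(-120 - 8)) = 1/(-2052 + 1/(-128)) = 1/(-2052 - 1/128) = 1/(-262657/128) = -128/262657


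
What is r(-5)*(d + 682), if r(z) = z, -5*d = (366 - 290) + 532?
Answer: -2802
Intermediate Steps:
d = -608/5 (d = -((366 - 290) + 532)/5 = -(76 + 532)/5 = -⅕*608 = -608/5 ≈ -121.60)
r(-5)*(d + 682) = -5*(-608/5 + 682) = -5*2802/5 = -2802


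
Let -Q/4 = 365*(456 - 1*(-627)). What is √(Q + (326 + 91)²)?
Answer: I*√1407291 ≈ 1186.3*I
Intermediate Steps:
Q = -1581180 (Q = -1460*(456 - 1*(-627)) = -1460*(456 + 627) = -1460*1083 = -4*395295 = -1581180)
√(Q + (326 + 91)²) = √(-1581180 + (326 + 91)²) = √(-1581180 + 417²) = √(-1581180 + 173889) = √(-1407291) = I*√1407291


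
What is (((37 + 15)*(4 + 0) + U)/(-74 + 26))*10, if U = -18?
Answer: -475/12 ≈ -39.583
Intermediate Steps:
(((37 + 15)*(4 + 0) + U)/(-74 + 26))*10 = (((37 + 15)*(4 + 0) - 18)/(-74 + 26))*10 = ((52*4 - 18)/(-48))*10 = ((208 - 18)*(-1/48))*10 = (190*(-1/48))*10 = -95/24*10 = -475/12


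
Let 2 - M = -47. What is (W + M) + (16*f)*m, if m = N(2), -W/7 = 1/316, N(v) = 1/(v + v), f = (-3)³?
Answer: -18651/316 ≈ -59.022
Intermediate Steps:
M = 49 (M = 2 - 1*(-47) = 2 + 47 = 49)
f = -27
N(v) = 1/(2*v)
W = -7/316 ≈ -0.022152
m = ¼ (m = (½)/2 = (½)*(½) = ¼ ≈ 0.25000)
(W + M) + (16*f)*m = (-7/316 + 49) + (16*(-27))*(¼) = 15477/316 - 432*¼ = 15477/316 - 108 = -18651/316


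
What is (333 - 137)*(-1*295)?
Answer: -57820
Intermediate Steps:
(333 - 137)*(-1*295) = 196*(-295) = -57820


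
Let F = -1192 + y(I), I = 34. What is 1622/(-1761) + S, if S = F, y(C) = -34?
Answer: -2160608/1761 ≈ -1226.9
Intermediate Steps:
F = -1226 (F = -1192 - 34 = -1226)
S = -1226
1622/(-1761) + S = 1622/(-1761) - 1226 = 1622*(-1/1761) - 1226 = -1622/1761 - 1226 = -2160608/1761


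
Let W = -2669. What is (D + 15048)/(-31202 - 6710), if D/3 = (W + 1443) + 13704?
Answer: -26241/18956 ≈ -1.3843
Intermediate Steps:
D = 37434 (D = 3*((-2669 + 1443) + 13704) = 3*(-1226 + 13704) = 3*12478 = 37434)
(D + 15048)/(-31202 - 6710) = (37434 + 15048)/(-31202 - 6710) = 52482/(-37912) = 52482*(-1/37912) = -26241/18956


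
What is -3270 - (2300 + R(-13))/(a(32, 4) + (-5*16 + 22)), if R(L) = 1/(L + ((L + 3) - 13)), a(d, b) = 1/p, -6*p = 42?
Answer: -47332447/14652 ≈ -3230.4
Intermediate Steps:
p = -7 (p = -⅙*42 = -7)
a(d, b) = -⅐ (a(d, b) = 1/(-7) = -⅐)
R(L) = 1/(-10 + 2*L) (R(L) = 1/(L + ((3 + L) - 13)) = 1/(L + (-10 + L)) = 1/(-10 + 2*L))
-3270 - (2300 + R(-13))/(a(32, 4) + (-5*16 + 22)) = -3270 - (2300 + 1/(2*(-5 - 13)))/(-⅐ + (-5*16 + 22)) = -3270 - (2300 + (½)/(-18))/(-⅐ + (-80 + 22)) = -3270 - (2300 + (½)*(-1/18))/(-⅐ - 58) = -3270 - (2300 - 1/36)/(-407/7) = -3270 - 82799*(-7)/(36*407) = -3270 - 1*(-579593/14652) = -3270 + 579593/14652 = -47332447/14652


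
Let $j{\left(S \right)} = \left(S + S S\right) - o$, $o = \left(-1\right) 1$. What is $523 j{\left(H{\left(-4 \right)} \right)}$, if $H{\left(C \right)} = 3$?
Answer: $6799$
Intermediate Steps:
$o = -1$
$j{\left(S \right)} = 1 + S + S^{2}$ ($j{\left(S \right)} = \left(S + S S\right) - -1 = \left(S + S^{2}\right) + 1 = 1 + S + S^{2}$)
$523 j{\left(H{\left(-4 \right)} \right)} = 523 \left(1 + 3 + 3^{2}\right) = 523 \left(1 + 3 + 9\right) = 523 \cdot 13 = 6799$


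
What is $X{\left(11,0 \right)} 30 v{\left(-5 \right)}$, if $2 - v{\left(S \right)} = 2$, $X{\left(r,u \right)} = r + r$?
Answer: $0$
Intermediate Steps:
$X{\left(r,u \right)} = 2 r$
$v{\left(S \right)} = 0$ ($v{\left(S \right)} = 2 - 2 = 0$)
$X{\left(11,0 \right)} 30 v{\left(-5 \right)} = 2 \cdot 11 \cdot 30 \cdot 0 = 22 \cdot 30 \cdot 0 = 660 \cdot 0 = 0$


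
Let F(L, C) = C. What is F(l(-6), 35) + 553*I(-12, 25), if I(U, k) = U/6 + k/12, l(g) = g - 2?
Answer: 973/12 ≈ 81.083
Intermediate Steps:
l(g) = -2 + g
I(U, k) = U/6 + k/12 (I(U, k) = U*(⅙) + k*(1/12) = U/6 + k/12)
F(l(-6), 35) + 553*I(-12, 25) = 35 + 553*((⅙)*(-12) + (1/12)*25) = 35 + 553*(-2 + 25/12) = 35 + 553*(1/12) = 35 + 553/12 = 973/12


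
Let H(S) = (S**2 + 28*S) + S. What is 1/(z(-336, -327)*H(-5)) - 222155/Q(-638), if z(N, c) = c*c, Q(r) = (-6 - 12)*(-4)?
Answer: -19795676663/6415740 ≈ -3085.5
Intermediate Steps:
Q(r) = 72 (Q(r) = -18*(-4) = 72)
z(N, c) = c**2
H(S) = S**2 + 29*S
1/(z(-336, -327)*H(-5)) - 222155/Q(-638) = 1/(((-327)**2)*((-5*(29 - 5)))) - 222155/72 = 1/(106929*((-5*24))) - 222155*1/72 = (1/106929)/(-120) - 222155/72 = (1/106929)*(-1/120) - 222155/72 = -1/12831480 - 222155/72 = -19795676663/6415740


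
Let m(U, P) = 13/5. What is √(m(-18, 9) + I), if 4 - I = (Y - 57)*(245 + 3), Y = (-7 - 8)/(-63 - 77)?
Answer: √17292135/35 ≈ 118.81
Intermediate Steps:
m(U, P) = 13/5 (m(U, P) = 13*(⅕) = 13/5)
Y = 3/28 (Y = -15/(-140) = -15*(-1/140) = 3/28 ≈ 0.10714)
I = 98794/7 (I = 4 - (3/28 - 57)*(245 + 3) = 4 - (-1593)*248/28 = 4 - 1*(-98766/7) = 4 + 98766/7 = 98794/7 ≈ 14113.)
√(m(-18, 9) + I) = √(13/5 + 98794/7) = √(494061/35) = √17292135/35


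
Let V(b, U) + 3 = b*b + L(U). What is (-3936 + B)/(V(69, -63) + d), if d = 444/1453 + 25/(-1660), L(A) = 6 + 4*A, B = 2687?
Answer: -602512604/2176710895 ≈ -0.27680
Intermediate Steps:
V(b, U) = 3 + b² + 4*U (V(b, U) = -3 + (b*b + (6 + 4*U)) = -3 + (b² + (6 + 4*U)) = -3 + (6 + b² + 4*U) = 3 + b² + 4*U)
d = 140143/482396 (d = 444*(1/1453) + 25*(-1/1660) = 444/1453 - 5/332 = 140143/482396 ≈ 0.29051)
(-3936 + B)/(V(69, -63) + d) = (-3936 + 2687)/((3 + 69² + 4*(-63)) + 140143/482396) = -1249/((3 + 4761 - 252) + 140143/482396) = -1249/(4512 + 140143/482396) = -1249/2176710895/482396 = -1249*482396/2176710895 = -602512604/2176710895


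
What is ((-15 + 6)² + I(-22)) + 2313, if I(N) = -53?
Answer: 2341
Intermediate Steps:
((-15 + 6)² + I(-22)) + 2313 = ((-15 + 6)² - 53) + 2313 = ((-9)² - 53) + 2313 = (81 - 53) + 2313 = 28 + 2313 = 2341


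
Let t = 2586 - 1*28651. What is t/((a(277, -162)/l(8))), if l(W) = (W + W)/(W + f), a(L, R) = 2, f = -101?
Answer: 208520/93 ≈ 2242.1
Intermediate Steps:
l(W) = 2*W/(-101 + W) (l(W) = (W + W)/(W - 101) = (2*W)/(-101 + W) = 2*W/(-101 + W))
t = -26065 (t = 2586 - 28651 = -26065)
t/((a(277, -162)/l(8))) = -26065*8/(-101 + 8) = -26065/(2/((2*8/(-93)))) = -26065/(2/((2*8*(-1/93)))) = -26065/(2/(-16/93)) = -26065/(2*(-93/16)) = -26065/(-93/8) = -26065*(-8/93) = 208520/93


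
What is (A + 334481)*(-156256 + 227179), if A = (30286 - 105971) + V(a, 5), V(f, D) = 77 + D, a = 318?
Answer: 18360404394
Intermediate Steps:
A = -75603 (A = (30286 - 105971) + (77 + 5) = -75685 + 82 = -75603)
(A + 334481)*(-156256 + 227179) = (-75603 + 334481)*(-156256 + 227179) = 258878*70923 = 18360404394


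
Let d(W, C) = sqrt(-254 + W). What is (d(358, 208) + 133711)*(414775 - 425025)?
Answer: -1370537750 - 20500*sqrt(26) ≈ -1.3706e+9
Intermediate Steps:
(d(358, 208) + 133711)*(414775 - 425025) = (sqrt(-254 + 358) + 133711)*(414775 - 425025) = (sqrt(104) + 133711)*(-10250) = (2*sqrt(26) + 133711)*(-10250) = (133711 + 2*sqrt(26))*(-10250) = -1370537750 - 20500*sqrt(26)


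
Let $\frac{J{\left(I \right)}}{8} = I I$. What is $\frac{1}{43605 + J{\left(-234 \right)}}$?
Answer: $\frac{1}{481653} \approx 2.0762 \cdot 10^{-6}$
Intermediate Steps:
$J{\left(I \right)} = 8 I^{2}$ ($J{\left(I \right)} = 8 I I = 8 I^{2}$)
$\frac{1}{43605 + J{\left(-234 \right)}} = \frac{1}{43605 + 8 \left(-234\right)^{2}} = \frac{1}{43605 + 8 \cdot 54756} = \frac{1}{43605 + 438048} = \frac{1}{481653}$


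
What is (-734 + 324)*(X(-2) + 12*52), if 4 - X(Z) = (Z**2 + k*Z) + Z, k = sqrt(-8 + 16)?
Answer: -256660 - 1640*sqrt(2) ≈ -2.5898e+5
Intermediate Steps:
k = 2*sqrt(2) (k = sqrt(8) = 2*sqrt(2) ≈ 2.8284)
X(Z) = 4 - Z - Z**2 - 2*Z*sqrt(2) (X(Z) = 4 - ((Z**2 + (2*sqrt(2))*Z) + Z) = 4 - ((Z**2 + 2*Z*sqrt(2)) + Z) = 4 - (Z + Z**2 + 2*Z*sqrt(2)) = 4 + (-Z - Z**2 - 2*Z*sqrt(2)) = 4 - Z - Z**2 - 2*Z*sqrt(2))
(-734 + 324)*(X(-2) + 12*52) = (-734 + 324)*((4 - 1*(-2) - 1*(-2)**2 - 2*(-2)*sqrt(2)) + 12*52) = -410*((4 + 2 - 1*4 + 4*sqrt(2)) + 624) = -410*((4 + 2 - 4 + 4*sqrt(2)) + 624) = -410*((2 + 4*sqrt(2)) + 624) = -410*(626 + 4*sqrt(2)) = -256660 - 1640*sqrt(2)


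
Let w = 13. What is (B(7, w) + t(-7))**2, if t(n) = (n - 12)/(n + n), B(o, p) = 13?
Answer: 40401/196 ≈ 206.13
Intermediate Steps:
t(n) = (-12 + n)/(2*n) (t(n) = (-12 + n)/((2*n)) = (-12 + n)*(1/(2*n)) = (-12 + n)/(2*n))
(B(7, w) + t(-7))**2 = (13 + (1/2)*(-12 - 7)/(-7))**2 = (13 + (1/2)*(-1/7)*(-19))**2 = (13 + 19/14)**2 = (201/14)**2 = 40401/196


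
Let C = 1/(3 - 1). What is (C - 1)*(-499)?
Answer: 499/2 ≈ 249.50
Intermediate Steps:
C = ½ (C = 1/2 = ½ ≈ 0.50000)
(C - 1)*(-499) = (½ - 1)*(-499) = -½*(-499) = 499/2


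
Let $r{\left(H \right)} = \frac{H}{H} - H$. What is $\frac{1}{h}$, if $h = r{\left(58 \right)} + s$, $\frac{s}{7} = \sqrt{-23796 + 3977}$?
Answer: $- \frac{57}{974380} - \frac{7 i \sqrt{19819}}{974380} \approx -5.8499 \cdot 10^{-5} - 0.0010114 i$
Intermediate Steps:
$r{\left(H \right)} = 1 - H$
$s = 7 i \sqrt{19819}$ ($s = 7 \sqrt{-23796 + 3977} = 7 \sqrt{-19819} = 7 i \sqrt{19819} \approx 985.46 i$)
$h = -57 + 7 i \sqrt{19819}$ ($h = \left(1 - 58\right) + 7 i \sqrt{19819} = -57 + 7 i \sqrt{19819} \approx -57.0 + 985.46 i$)
$\frac{1}{h} = \frac{1}{-57 + 7 i \sqrt{19819}}$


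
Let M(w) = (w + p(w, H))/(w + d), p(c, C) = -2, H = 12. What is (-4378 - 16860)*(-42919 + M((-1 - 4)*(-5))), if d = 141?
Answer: 75655394689/83 ≈ 9.1151e+8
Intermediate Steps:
M(w) = (-2 + w)/(141 + w) (M(w) = (w - 2)/(w + 141) = (-2 + w)/(141 + w))
(-4378 - 16860)*(-42919 + M((-1 - 4)*(-5))) = (-4378 - 16860)*(-42919 + (-2 + (-1 - 4)*(-5))/(141 + (-1 - 4)*(-5))) = -21238*(-42919 + (-2 - 5*(-5))/(141 - 5*(-5))) = -21238*(-42919 + (-2 + 25)/(141 + 25)) = -21238*(-42919 + 23/166) = -21238*(-7124531/166) = 75655394689/83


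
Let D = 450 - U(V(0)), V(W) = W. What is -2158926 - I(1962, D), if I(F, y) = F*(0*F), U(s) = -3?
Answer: -2158926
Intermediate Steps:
D = 453 (D = 450 - 1*(-3) = 450 + 3 = 453)
I(F, y) = 0 (I(F, y) = F*0 = 0)
-2158926 - I(1962, D) = -2158926 - 1*0 = -2158926 + 0 = -2158926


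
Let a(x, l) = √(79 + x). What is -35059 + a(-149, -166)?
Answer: -35059 + I*√70 ≈ -35059.0 + 8.3666*I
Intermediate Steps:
-35059 + a(-149, -166) = -35059 + √(79 - 149) = -35059 + √(-70) = -35059 + I*√70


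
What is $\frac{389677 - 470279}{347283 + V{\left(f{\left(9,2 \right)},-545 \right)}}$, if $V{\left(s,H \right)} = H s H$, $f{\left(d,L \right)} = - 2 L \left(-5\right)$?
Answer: $- \frac{80602}{6287783} \approx -0.012819$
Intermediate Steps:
$f{\left(d,L \right)} = 10 L$
$V{\left(s,H \right)} = s H^{2}$
$\frac{389677 - 470279}{347283 + V{\left(f{\left(9,2 \right)},-545 \right)}} = \frac{389677 - 470279}{347283 + 10 \cdot 2 \left(-545\right)^{2}} = - \frac{80602}{347283 + 20 \cdot 297025} = - \frac{80602}{347283 + 5940500} = - \frac{80602}{6287783}$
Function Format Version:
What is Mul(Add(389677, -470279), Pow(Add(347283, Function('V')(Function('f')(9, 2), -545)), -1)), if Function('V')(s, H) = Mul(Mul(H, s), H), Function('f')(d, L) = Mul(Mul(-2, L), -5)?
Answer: Rational(-80602, 6287783) ≈ -0.012819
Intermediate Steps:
Function('f')(d, L) = Mul(10, L)
Function('V')(s, H) = Mul(s, Pow(H, 2))
Mul(Add(389677, -470279), Pow(Add(347283, Function('V')(Function('f')(9, 2), -545)), -1)) = Mul(Add(389677, -470279), Pow(Add(347283, Mul(Mul(10, 2), Pow(-545, 2))), -1)) = Mul(-80602, Pow(Add(347283, Mul(20, 297025)), -1)) = Mul(-80602, Pow(Add(347283, 5940500), -1)) = Mul(-80602, Pow(6287783, -1)) = Mul(-80602, Rational(1, 6287783)) = Rational(-80602, 6287783)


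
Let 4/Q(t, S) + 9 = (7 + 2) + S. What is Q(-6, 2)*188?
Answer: 376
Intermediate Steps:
Q(t, S) = 4/S (Q(t, S) = 4/(-9 + ((7 + 2) + S)) = 4/(-9 + (9 + S)) = 4/S)
Q(-6, 2)*188 = (4/2)*188 = (4*(½))*188 = 2*188 = 376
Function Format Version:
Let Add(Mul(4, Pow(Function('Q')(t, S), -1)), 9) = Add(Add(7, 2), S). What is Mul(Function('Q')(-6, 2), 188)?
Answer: 376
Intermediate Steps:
Function('Q')(t, S) = Mul(4, Pow(S, -1)) (Function('Q')(t, S) = Mul(4, Pow(Add(-9, Add(Add(7, 2), S)), -1)) = Mul(4, Pow(Add(-9, Add(9, S)), -1)) = Mul(4, Pow(S, -1)))
Mul(Function('Q')(-6, 2), 188) = Mul(Mul(4, Pow(2, -1)), 188) = Mul(Mul(4, Rational(1, 2)), 188) = Mul(2, 188) = 376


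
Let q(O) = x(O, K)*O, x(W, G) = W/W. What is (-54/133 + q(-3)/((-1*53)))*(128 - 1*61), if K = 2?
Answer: -165021/7049 ≈ -23.411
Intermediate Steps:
x(W, G) = 1
q(O) = O (q(O) = 1*O = O)
(-54/133 + q(-3)/((-1*53)))*(128 - 1*61) = (-54/133 - 3/((-1*53)))*(128 - 1*61) = (-54*1/133 - 3/(-53))*(128 - 61) = (-54/133 - 3*(-1/53))*67 = (-54/133 + 3/53)*67 = -2463/7049*67 = -165021/7049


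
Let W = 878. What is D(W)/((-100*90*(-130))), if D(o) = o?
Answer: 439/585000 ≈ 0.00075043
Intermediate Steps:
D(W)/((-100*90*(-130))) = 878/((-100*90*(-130))) = 878/((-9000*(-130))) = 878/1170000 = 878*(1/1170000) = 439/585000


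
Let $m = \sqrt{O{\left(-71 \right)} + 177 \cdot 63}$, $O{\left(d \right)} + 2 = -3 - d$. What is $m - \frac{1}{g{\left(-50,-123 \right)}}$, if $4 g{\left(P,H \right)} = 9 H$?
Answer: $\frac{4}{1107} + \sqrt{11217} \approx 105.91$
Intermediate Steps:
$O{\left(d \right)} = -5 - d$ ($O{\left(d \right)} = -2 - \left(3 + d\right) = -5 - d$)
$g{\left(P,H \right)} = \frac{9 H}{4}$
$m = \sqrt{11217}$ ($m = \sqrt{\left(-5 - -71\right) + 177 \cdot 63} = \sqrt{\left(-5 + 71\right) + 11151} = \sqrt{66 + 11151} = \sqrt{11217} \approx 105.91$)
$m - \frac{1}{g{\left(-50,-123 \right)}} = \sqrt{11217} - \frac{1}{\frac{9}{4} \left(-123\right)} = \sqrt{11217} - \frac{1}{- \frac{1107}{4}} = \sqrt{11217} - - \frac{4}{1107} = \sqrt{11217} + \frac{4}{1107} = \frac{4}{1107} + \sqrt{11217}$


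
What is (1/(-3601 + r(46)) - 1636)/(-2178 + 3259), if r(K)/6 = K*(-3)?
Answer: -7245845/4787749 ≈ -1.5134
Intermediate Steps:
r(K) = -18*K (r(K) = 6*(K*(-3)) = 6*(-3*K) = -18*K)
(1/(-3601 + r(46)) - 1636)/(-2178 + 3259) = (1/(-3601 - 18*46) - 1636)/(-2178 + 3259) = (1/(-3601 - 828) - 1636)/1081 = (1/(-4429) - 1636)*(1/1081) = (-1/4429 - 1636)*(1/1081) = -7245845/4429*1/1081 = -7245845/4787749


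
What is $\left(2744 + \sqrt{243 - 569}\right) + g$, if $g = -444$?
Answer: $2300 + i \sqrt{326} \approx 2300.0 + 18.055 i$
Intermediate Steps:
$\left(2744 + \sqrt{243 - 569}\right) + g = \left(2744 + \sqrt{243 - 569}\right) - 444 = \left(2744 + \sqrt{-326}\right) - 444 = \left(2744 + i \sqrt{326}\right) - 444 = 2300 + i \sqrt{326}$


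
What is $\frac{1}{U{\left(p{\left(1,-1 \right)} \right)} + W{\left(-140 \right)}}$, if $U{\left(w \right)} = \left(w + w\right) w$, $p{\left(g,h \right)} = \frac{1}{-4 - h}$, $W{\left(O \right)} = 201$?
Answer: $\frac{9}{1811} \approx 0.0049696$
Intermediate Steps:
$U{\left(w \right)} = 2 w^{2}$ ($U{\left(w \right)} = 2 w w = 2 w^{2}$)
$\frac{1}{U{\left(p{\left(1,-1 \right)} \right)} + W{\left(-140 \right)}} = \frac{1}{2 \left(- \frac{1}{4 - 1}\right)^{2} + 201} = \frac{1}{2 \left(- \frac{1}{3}\right)^{2} + 201} = \frac{1}{2 \cdot \frac{1}{9} + 201} = \frac{1}{\frac{2}{9} + 201} = \frac{1}{\frac{1811}{9}} = \frac{9}{1811}$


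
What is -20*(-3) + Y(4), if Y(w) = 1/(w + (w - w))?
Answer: 241/4 ≈ 60.250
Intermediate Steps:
Y(w) = 1/w (Y(w) = 1/(w + 0) = 1/w)
-20*(-3) + Y(4) = -20*(-3) + 1/4 = 60 + 1/4 = 241/4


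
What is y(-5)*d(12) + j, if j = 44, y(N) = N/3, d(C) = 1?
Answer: 127/3 ≈ 42.333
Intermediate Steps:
y(N) = N/3 (y(N) = N*(⅓) = N/3)
y(-5)*d(12) + j = ((⅓)*(-5))*1 + 44 = -5/3*1 + 44 = -5/3 + 44 = 127/3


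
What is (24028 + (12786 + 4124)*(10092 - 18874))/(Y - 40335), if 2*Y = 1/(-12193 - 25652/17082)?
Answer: 30929260864396976/8402041798671 ≈ 3681.2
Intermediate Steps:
Y = -8541/208306478 (Y = 1/(2*(-12193 - 25652/17082)) = 1/(2*(-12193 - 25652*1/17082)) = 1/(2*(-12193 - 12826/8541)) = 1/(2*(-104153239/8541)) = (1/2)*(-8541/104153239) = -8541/208306478 ≈ -4.1002e-5)
(24028 + (12786 + 4124)*(10092 - 18874))/(Y - 40335) = (24028 + (12786 + 4124)*(10092 - 18874))/(-8541/208306478 - 40335) = (24028 + 16910*(-8782))/(-8402041798671/208306478) = (24028 - 148503620)*(-208306478/8402041798671) = -148479592*(-208306478/8402041798671) = 30929260864396976/8402041798671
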